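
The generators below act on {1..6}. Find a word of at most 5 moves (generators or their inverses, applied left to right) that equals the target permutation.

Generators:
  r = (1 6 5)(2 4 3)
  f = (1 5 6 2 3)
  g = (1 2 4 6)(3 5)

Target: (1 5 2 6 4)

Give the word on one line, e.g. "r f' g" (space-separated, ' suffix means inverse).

  after g': (1 6 4 2)(3 5)
  after r: (1 5 2 6 3)
  after r: (2 5 4 3 6)
  after f': (1 3 5 4 2)
  after g': (1 5 2 6 4)

g' r r f' g'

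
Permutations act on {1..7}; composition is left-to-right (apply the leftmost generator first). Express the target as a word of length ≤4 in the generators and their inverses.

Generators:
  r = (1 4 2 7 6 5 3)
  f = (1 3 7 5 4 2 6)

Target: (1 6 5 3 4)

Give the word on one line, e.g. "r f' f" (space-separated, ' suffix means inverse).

  after f: (1 3 7 5 4 2 6)
  after r': (1 5)(2 7 6 3)
  after r': (1 6 5 3 4)

f r' r'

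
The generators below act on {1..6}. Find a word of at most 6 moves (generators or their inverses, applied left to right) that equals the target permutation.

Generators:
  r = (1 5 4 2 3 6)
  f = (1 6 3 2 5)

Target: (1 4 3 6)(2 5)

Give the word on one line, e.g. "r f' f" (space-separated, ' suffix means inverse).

  after f: (1 6 3 2 5)
  after r: (2 4)
  after f': (1 5 2 4 3 6)
  after f': (1 2 4 6 5 3)
  after r': (1 4 3 6)(2 5)

f r f' f' r'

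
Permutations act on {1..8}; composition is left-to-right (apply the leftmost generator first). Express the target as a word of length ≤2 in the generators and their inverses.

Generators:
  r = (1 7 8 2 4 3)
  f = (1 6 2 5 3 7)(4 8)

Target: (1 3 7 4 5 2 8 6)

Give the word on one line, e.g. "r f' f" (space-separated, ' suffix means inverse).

  after r: (1 7 8 2 4 3)
  after f': (1 3 7 4 5 2 8 6)

r f'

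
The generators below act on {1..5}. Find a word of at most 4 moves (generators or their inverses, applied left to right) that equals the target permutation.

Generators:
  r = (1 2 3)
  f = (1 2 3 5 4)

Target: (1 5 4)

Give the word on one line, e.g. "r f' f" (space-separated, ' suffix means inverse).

  after r': (1 3 2)
  after f: (1 5 4)

r' f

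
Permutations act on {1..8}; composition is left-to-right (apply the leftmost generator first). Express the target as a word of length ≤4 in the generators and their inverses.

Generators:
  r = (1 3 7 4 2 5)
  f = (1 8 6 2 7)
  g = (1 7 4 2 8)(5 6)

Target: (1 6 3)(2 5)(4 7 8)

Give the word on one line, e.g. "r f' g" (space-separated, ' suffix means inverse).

f f r'

  after f: (1 8 6 2 7)
  after f: (1 6 7 8 2)
  after r': (1 6 3)(2 5)(4 7 8)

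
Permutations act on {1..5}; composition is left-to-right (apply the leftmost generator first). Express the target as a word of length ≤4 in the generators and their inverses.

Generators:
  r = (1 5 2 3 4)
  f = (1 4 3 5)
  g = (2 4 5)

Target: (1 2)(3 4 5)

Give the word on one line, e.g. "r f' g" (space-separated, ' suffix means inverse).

  after r: (1 5 2 3 4)
  after f': (1 3)(2 4 5)
  after r: (1 4 2)(3 5)
  after g': (1 2)(3 4 5)

r f' r g'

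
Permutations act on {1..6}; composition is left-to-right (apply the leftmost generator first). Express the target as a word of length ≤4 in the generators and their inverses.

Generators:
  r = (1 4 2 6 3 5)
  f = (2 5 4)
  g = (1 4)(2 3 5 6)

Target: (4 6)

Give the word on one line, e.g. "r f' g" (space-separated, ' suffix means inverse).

  after f: (2 5 4)
  after g: (1 4 3 5)(2 6)
  after r': (4 6)

f g r'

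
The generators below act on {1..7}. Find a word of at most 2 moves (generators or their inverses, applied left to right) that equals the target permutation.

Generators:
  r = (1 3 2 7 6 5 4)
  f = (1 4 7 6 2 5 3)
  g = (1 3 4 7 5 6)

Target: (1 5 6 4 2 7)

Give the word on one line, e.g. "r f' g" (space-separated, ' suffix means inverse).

  after g': (1 6 5 7 4 3)
  after r: (1 5 6 4 2 7)

g' r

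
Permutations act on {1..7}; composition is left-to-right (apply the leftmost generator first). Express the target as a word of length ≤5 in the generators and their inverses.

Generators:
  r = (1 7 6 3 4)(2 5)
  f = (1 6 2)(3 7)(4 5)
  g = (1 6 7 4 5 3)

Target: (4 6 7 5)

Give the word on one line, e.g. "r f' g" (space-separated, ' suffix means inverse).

  after r: (1 7 6 3 4)(2 5)
  after r: (1 6 4 7 3)
  after g': (4 6 7 5)

r r g'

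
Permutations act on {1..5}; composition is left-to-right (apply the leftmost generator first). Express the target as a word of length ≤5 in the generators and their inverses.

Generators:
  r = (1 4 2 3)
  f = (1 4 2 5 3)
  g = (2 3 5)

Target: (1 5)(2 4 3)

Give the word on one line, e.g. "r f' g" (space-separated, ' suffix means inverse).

f r f g' f'

  after f: (1 4 2 5 3)
  after r: (1 2 5)(3 4)
  after f: (1 5 4)(2 3)
  after g': (1 3 5 4)
  after f': (1 5)(2 4 3)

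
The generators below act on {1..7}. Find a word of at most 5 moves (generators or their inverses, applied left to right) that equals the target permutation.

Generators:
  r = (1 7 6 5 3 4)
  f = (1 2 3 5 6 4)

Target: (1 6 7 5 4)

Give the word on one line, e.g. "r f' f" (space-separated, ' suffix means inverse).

  after f: (1 2 3 5 6 4)
  after f: (1 3 6)(2 5 4)
  after r: (1 4 2 3 5)(6 7)
  after f': (1 6 7 5 4)

f f r f'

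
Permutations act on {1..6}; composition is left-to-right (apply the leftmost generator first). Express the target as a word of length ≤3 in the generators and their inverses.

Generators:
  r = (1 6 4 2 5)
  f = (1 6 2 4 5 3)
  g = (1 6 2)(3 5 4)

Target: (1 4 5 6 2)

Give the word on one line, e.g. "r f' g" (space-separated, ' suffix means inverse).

r r

  after r: (1 6 4 2 5)
  after r: (1 4 5 6 2)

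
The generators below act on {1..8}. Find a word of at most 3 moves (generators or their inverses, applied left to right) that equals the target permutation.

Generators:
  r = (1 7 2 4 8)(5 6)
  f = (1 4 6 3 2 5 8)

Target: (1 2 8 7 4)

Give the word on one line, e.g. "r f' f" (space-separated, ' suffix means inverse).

  after r: (1 7 2 4 8)(5 6)
  after r: (1 2 8 7 4)

r r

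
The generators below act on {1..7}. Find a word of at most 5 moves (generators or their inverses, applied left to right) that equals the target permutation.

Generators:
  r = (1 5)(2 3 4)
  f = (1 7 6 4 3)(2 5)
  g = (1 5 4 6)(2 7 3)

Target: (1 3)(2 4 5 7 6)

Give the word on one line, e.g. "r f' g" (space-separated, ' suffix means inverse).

  after g: (1 5 4 6)(2 7 3)
  after f: (1 2 6 7)(3 5)
  after g': (1 3)(2 4 5 7 6)

g f g'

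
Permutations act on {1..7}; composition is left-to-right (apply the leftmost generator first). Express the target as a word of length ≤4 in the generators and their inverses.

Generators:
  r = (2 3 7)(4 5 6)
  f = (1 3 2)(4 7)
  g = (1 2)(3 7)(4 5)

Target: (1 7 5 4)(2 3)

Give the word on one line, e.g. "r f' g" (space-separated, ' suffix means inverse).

  after f: (1 3 2)(4 7)
  after g': (1 7 5 4 3)
  after f: (1 4 2)(5 7)
  after f: (1 7 5 4)(2 3)

f g' f f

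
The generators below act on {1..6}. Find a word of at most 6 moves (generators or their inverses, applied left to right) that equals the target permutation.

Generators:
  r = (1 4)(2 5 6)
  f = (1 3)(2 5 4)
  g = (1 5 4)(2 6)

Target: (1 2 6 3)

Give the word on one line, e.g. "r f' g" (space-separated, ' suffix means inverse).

r f g' f' g'

  after r: (1 4)(2 5 6)
  after f: (1 2 4 3)(5 6)
  after g': (1 6)(2 5)(3 4)
  after f': (1 6 3 5 4)
  after g': (1 2 6 3)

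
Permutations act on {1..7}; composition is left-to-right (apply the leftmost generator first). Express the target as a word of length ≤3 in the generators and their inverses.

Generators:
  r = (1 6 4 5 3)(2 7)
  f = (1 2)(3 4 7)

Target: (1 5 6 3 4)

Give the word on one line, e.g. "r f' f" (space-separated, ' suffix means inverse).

  after r': (1 3 5 4 6)(2 7)
  after r': (1 5 6 3 4)

r' r'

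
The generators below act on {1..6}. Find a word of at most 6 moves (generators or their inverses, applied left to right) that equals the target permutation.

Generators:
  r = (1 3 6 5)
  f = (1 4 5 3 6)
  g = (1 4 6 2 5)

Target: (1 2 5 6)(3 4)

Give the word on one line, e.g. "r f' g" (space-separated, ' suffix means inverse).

f' g f r r

  after f': (1 6 3 5 4)
  after g: (1 2 5 6 3)
  after f: (1 2 3 4 5)
  after r: (1 2 6 5 3 4)
  after r: (1 2 5 6)(3 4)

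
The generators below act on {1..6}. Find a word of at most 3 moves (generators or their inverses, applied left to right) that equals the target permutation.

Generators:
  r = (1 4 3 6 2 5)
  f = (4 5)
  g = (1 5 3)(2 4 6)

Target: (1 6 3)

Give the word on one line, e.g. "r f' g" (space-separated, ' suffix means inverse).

  after f': (4 5)
  after g': (1 3 5 2 6 4)
  after r: (1 6 3)

f' g' r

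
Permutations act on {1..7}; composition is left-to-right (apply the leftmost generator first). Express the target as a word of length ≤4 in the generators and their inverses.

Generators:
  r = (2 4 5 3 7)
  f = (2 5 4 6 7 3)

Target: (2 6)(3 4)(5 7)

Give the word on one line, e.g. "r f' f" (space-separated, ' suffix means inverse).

f' f' f'

  after f': (2 3 7 6 4 5)
  after f': (2 7 4)(3 6 5)
  after f': (2 6)(3 4)(5 7)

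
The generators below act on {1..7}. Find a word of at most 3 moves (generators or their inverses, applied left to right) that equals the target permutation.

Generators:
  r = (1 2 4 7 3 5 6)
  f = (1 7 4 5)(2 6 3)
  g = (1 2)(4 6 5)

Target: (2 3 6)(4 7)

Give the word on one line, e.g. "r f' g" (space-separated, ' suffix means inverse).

  after r': (1 6 5 3 7 4 2)
  after f': (1 2 5 6 4 3)
  after r': (2 3 6)(4 7)

r' f' r'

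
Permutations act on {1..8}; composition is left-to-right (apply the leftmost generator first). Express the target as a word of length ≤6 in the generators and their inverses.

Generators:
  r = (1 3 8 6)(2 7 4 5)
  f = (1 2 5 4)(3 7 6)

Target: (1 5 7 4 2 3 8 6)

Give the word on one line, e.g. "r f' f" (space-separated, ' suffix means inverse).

f f r' f'

  after f: (1 2 5 4)(3 7 6)
  after f: (1 5)(2 4)(3 6 7)
  after r': (1 4 5 6 2 7)(3 8)
  after f': (1 5 7 4 2 3 8 6)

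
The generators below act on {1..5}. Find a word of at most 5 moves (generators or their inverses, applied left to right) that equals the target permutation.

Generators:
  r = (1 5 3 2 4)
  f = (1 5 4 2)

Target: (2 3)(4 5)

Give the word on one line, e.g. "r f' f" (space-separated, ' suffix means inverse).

f f r

  after f: (1 5 4 2)
  after f: (1 4)(2 5)
  after r: (2 3)(4 5)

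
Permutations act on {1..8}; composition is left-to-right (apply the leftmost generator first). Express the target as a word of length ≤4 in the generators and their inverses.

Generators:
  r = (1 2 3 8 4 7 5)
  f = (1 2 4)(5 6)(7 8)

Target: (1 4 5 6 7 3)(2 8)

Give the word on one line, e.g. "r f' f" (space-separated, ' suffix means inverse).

  after f: (1 2 4)(5 6)(7 8)
  after r': (2 8 4 5 6 7 3)
  after f: (1 2 7 3 4 6 8)
  after f: (1 4 5 6 7 3)(2 8)

f r' f f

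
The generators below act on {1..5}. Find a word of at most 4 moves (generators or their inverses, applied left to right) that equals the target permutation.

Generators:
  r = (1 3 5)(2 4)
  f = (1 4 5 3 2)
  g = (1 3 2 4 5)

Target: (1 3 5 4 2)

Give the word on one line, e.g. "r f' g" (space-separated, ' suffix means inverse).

r' g r

  after r': (1 5 3)(2 4)
  after g: (2 5)
  after r: (1 3 5 4 2)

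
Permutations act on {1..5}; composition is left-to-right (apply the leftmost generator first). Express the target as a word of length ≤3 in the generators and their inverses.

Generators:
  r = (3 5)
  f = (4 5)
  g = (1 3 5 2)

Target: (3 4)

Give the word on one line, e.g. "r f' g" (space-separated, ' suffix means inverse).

  after f: (4 5)
  after r: (3 5 4)
  after f': (3 4)

f r f'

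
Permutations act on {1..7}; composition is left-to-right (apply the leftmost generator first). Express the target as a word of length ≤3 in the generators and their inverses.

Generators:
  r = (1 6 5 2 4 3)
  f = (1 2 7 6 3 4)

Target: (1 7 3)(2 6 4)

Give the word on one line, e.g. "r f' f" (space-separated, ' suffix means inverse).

f f

  after f: (1 2 7 6 3 4)
  after f: (1 7 3)(2 6 4)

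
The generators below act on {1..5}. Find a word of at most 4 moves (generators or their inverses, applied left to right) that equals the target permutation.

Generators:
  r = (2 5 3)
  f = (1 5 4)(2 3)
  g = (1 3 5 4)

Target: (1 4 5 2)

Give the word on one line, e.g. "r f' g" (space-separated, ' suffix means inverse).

  after r': (2 3 5)
  after g': (1 4 5 2)

r' g'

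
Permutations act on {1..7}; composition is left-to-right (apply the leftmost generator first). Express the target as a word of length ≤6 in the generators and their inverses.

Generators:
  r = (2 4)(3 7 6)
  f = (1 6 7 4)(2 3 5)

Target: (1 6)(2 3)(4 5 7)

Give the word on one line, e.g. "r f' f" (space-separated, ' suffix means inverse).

r' f f r

  after r': (2 4)(3 6 7)
  after f: (1 6 4 3 7 5 2)
  after f: (1 7 2 6)(3 4 5)
  after r: (1 6)(2 3)(4 5 7)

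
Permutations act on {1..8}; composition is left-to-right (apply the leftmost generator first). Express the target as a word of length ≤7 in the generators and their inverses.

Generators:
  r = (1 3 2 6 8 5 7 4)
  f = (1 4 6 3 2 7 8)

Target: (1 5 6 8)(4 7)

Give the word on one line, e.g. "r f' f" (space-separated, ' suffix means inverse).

  after r: (1 3 2 6 8 5 7 4)
  after f: (1 2 3 7 6)(5 8)
  after f: (1 7 3 8 5)(4 6)
  after r': (1 5 4 2 3 6 7)
  after f: (1 5 6 8)(4 7)

r f f r' f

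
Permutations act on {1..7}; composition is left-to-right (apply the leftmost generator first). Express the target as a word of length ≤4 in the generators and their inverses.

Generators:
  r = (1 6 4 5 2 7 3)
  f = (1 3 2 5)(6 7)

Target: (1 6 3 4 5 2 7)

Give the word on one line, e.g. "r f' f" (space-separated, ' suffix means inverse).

  after f': (1 5 2 3)(6 7)
  after r: (1 2)(3 6)(4 5 7)
  after r: (1 7 5 3 4 2 6)
  after f: (1 6 3 4 5 2 7)

f' r r f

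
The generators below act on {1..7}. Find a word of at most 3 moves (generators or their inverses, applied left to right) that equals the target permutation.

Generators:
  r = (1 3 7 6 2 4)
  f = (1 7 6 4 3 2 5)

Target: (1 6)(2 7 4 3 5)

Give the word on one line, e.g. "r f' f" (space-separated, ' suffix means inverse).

  after r': (1 4 2 6 7 3)
  after f': (1 6)(2 7 4 3 5)

r' f'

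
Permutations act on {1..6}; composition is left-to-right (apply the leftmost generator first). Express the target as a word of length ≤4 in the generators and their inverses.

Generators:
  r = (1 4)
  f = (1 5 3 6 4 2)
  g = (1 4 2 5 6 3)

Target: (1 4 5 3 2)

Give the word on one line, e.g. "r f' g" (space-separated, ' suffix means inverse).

f' g' r' r'

  after f': (1 2 4 6 3 5)
  after g': (1 4 5 3 2)
  after r': (2 4 5 3)
  after r': (1 4 5 3 2)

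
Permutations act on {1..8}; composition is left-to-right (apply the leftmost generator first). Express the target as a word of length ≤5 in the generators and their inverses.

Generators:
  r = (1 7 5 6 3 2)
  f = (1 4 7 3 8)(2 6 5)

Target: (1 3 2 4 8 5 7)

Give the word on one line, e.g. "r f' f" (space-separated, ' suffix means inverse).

  after r: (1 7 5 6 3 2)
  after f': (1 4)(2 8 3 5)(6 7)
  after r: (1 4 7 3 6 5)(2 8)
  after f: (1 7 8 6 2)(3 5 4)
  after f: (1 3 2 4 8 5 7)

r f' r f f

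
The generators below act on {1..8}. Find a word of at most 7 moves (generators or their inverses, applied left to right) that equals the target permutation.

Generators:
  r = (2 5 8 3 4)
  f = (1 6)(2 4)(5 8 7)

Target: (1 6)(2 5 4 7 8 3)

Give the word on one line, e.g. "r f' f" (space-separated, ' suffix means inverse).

  after f: (1 6)(2 4)(5 8 7)
  after r: (1 6)(3 4 5)(7 8)
  after f: (2 4 8 5 3)
  after f: (1 6)(3 4 7 5)
  after r: (1 6)(2 5 4 7 8 3)

f r f f r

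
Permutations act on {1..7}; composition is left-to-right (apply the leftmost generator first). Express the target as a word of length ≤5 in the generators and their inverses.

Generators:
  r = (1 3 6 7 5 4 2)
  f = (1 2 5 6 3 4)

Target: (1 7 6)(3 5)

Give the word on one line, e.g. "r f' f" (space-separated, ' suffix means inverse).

f' r f r' f'

  after f': (1 4 3 6 5 2)
  after r: (1 2 3 7 5)(4 6)
  after f: (1 5 2 4 3 7 6)
  after r': (1 7 3 6 2 5 4)
  after f': (1 7 6)(3 5)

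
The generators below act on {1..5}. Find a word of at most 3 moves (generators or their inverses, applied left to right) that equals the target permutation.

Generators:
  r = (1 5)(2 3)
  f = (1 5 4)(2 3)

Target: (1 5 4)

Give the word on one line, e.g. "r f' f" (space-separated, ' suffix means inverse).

  after f': (1 4 5)(2 3)
  after f': (1 5 4)

f' f'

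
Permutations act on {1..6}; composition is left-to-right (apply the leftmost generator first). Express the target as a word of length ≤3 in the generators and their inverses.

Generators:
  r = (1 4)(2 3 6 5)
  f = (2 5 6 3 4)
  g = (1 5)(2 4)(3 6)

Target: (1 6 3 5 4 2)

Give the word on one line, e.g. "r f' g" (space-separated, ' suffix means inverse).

  after f: (2 5 6 3 4)
  after g: (1 5 3 2)
  after f: (1 6 3 5 4 2)

f g f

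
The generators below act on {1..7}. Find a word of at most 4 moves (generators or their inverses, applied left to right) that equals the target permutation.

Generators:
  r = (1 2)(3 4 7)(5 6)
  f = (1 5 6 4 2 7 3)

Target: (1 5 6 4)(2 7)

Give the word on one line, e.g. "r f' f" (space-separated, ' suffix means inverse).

  after r: (1 2)(3 4 7)(5 6)
  after r: (3 7 4)
  after f: (1 5 6 4)(2 7)

r r f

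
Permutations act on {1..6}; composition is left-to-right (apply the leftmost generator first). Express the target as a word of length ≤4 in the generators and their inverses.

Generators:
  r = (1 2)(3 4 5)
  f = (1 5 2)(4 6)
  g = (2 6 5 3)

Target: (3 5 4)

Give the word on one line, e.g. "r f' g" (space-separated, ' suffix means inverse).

r r

  after r: (1 2)(3 4 5)
  after r: (3 5 4)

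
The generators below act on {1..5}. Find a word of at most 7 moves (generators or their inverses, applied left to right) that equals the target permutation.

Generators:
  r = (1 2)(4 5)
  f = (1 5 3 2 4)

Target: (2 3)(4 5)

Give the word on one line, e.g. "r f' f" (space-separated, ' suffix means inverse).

r f' r' f r

  after r: (1 2)(4 5)
  after f': (1 3 5 2 4)
  after r': (1 3 4 2 5)
  after f: (1 2 3)
  after r: (2 3)(4 5)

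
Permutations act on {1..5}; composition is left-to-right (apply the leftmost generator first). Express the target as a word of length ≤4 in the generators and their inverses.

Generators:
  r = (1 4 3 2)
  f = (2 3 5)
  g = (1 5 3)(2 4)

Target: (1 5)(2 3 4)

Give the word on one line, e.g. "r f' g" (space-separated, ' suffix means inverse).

g' r f' r'

  after g': (1 3 5)(2 4)
  after r: (1 2 3 5 4)
  after f': (1 5 4)
  after r': (1 5)(2 3 4)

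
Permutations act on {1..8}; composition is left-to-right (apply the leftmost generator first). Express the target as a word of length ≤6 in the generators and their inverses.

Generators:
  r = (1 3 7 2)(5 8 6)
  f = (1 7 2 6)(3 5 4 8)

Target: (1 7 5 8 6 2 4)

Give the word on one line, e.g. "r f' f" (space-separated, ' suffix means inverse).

f r' r' f

  after f: (1 7 2 6)(3 5 4 8)
  after r': (1 3 6 2 8)(4 5)
  after r': (2 5 4 6 7 3 8)
  after f: (1 7 5 8 6 2 4)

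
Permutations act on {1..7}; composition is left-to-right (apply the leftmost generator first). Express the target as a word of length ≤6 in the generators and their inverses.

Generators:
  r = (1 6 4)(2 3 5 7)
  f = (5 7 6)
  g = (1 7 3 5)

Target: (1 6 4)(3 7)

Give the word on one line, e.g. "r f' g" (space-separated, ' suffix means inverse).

  after f': (5 6 7)
  after r': (1 4 6 5)(2 7 3)
  after g: (1 4 6)(2 3)(5 7)
  after r': (1 6 4)(3 7)

f' r' g r'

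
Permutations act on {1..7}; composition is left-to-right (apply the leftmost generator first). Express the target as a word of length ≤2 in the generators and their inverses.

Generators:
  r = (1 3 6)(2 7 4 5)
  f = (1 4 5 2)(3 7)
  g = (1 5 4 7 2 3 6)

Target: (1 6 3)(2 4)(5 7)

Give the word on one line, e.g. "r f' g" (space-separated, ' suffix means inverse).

r r

  after r: (1 3 6)(2 7 4 5)
  after r: (1 6 3)(2 4)(5 7)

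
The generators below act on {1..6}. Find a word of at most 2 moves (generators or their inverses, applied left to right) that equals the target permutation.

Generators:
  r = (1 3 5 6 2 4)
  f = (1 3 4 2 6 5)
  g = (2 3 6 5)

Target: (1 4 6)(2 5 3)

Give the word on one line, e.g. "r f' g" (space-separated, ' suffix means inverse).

  after f: (1 3 4 2 6 5)
  after f: (1 4 6)(2 5 3)

f f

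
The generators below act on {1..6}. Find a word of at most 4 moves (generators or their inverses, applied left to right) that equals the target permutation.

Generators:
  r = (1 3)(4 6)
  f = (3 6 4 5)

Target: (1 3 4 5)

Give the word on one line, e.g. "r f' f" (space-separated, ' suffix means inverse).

  after f: (3 6 4 5)
  after r: (1 3 4 5)

f r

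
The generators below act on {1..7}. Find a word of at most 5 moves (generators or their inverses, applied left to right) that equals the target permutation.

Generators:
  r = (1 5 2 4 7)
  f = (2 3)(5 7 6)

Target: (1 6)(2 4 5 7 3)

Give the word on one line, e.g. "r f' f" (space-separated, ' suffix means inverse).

  after f: (2 3)(5 7 6)
  after f: (5 6 7)
  after r: (1 5 6)(2 4 7)
  after f': (1 6)(2 4 5 7 3)

f f r f'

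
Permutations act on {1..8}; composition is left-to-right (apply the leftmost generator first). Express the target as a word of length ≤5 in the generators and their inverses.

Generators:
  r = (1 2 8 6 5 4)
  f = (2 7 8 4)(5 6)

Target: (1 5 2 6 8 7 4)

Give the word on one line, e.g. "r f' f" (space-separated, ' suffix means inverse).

f f f r' r'

  after f: (2 7 8 4)(5 6)
  after f: (2 8)(4 7)
  after f: (2 4 8 7)(5 6)
  after r': (1 4 2 5 8 7)
  after r': (1 5 2 6 8 7 4)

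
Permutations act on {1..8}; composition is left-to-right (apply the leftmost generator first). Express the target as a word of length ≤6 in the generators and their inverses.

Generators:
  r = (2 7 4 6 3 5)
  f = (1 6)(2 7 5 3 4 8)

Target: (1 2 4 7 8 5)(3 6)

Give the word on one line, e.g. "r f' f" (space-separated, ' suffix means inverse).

f r f r' f'

  after f: (1 6)(2 7 5 3 4 8)
  after r: (1 3 6)(2 4 8 7)
  after f: (1 4 2 8 5 3)
  after r': (1 7 2 8 3)(4 5 6)
  after f': (1 2 4 7 8 5)(3 6)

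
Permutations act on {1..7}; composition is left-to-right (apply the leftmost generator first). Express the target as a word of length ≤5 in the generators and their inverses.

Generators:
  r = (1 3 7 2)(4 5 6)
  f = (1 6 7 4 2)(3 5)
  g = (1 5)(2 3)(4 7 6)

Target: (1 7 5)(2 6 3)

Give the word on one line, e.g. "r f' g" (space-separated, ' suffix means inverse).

f' f' g

  after f': (1 2 4 7 6)(3 5)
  after f': (1 4 6 2 7)
  after g: (1 7 5)(2 6 3)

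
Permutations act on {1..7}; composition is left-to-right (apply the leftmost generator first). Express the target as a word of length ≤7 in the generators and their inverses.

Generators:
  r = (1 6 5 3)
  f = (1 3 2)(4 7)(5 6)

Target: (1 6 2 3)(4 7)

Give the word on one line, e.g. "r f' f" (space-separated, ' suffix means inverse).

r f f r f

  after r: (1 6 5 3)
  after f: (1 5 2)(4 7)
  after f: (1 6 5)(2 3)
  after r: (1 5 6 3 2)
  after f: (1 6 2 3)(4 7)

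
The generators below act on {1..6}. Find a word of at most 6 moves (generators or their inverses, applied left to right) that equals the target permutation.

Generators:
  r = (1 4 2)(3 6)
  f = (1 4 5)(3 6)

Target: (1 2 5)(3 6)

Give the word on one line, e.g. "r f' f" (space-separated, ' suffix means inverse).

  after f': (1 5 4)(3 6)
  after r: (1 5 2)
  after f': (1 4)(2 5)(3 6)
  after r': (2 5 4)
  after r': (1 2 5)(3 6)

f' r f' r' r'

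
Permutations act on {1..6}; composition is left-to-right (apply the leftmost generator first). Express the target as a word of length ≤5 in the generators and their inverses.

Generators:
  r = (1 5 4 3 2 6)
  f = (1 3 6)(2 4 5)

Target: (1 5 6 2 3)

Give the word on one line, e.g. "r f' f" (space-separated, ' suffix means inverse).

  after r: (1 5 4 3 2 6)
  after r: (1 4 2)(3 6 5)
  after f': (1 2 6 4 5)
  after f': (1 5 6 2 3)

r r f' f'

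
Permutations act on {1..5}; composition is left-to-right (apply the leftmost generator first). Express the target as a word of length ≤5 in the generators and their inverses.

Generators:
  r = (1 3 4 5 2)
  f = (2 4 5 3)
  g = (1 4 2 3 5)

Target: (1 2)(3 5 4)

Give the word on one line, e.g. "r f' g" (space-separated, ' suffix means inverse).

r' r' g' f

  after r': (1 2 5 4 3)
  after r': (1 5 3 2 4)
  after g': (1 3 4 5 2)
  after f: (1 2)(3 5 4)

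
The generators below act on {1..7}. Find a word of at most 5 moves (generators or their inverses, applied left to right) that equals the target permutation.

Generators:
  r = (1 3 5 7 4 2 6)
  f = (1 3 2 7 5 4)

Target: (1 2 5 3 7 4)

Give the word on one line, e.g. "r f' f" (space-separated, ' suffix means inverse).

  after r: (1 3 5 7 4 2 6)
  after r: (1 5 4 6 3 7 2)
  after f: (1 4 6 2 3 5)
  after r: (1 2 5 3 7 4)

r r f r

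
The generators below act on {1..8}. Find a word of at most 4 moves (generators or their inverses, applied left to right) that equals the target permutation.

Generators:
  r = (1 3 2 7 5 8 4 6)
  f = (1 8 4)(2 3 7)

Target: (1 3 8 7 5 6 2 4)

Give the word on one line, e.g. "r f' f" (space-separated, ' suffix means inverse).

  after f': (1 4 8)(2 7 3)
  after r: (1 6)(2 5 8 3 7)
  after r: (2 8)(3 5 4 6)
  after r: (1 3 8 7 5 6 2 4)

f' r r r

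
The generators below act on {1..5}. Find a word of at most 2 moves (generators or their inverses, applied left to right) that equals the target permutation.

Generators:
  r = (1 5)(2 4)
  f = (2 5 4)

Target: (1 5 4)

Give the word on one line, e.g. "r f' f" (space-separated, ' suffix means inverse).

f' r'

  after f': (2 4 5)
  after r': (1 5 4)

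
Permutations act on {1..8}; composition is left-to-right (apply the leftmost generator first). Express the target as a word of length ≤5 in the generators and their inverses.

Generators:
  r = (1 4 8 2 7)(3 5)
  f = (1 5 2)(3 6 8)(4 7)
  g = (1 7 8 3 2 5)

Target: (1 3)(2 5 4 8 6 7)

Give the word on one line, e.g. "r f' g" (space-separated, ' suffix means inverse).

  after f': (1 2 5)(3 8 6)(4 7)
  after r: (1 7 8 6 5 4)(2 3)
  after g: (1 8 6)(3 5 4 7)
  after g: (1 3)(2 5 4 8 6 7)

f' r g g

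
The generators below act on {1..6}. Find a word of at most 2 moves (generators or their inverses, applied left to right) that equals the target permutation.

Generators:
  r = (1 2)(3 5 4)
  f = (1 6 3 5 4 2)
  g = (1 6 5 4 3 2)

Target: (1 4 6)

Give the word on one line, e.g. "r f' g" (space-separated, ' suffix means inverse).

r f'

  after r: (1 2)(3 5 4)
  after f': (1 4 6)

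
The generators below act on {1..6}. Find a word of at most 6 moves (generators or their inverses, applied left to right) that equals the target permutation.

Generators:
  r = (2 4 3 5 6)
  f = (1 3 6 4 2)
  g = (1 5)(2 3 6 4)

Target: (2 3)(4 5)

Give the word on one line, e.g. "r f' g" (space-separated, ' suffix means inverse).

r' g f r' f'

  after r': (2 6 5 3 4)
  after g: (1 5 6)(2 4 3)
  after f: (1 5 4 6 3)
  after r': (1 3)(2 6 4 5)
  after f': (2 3)(4 5)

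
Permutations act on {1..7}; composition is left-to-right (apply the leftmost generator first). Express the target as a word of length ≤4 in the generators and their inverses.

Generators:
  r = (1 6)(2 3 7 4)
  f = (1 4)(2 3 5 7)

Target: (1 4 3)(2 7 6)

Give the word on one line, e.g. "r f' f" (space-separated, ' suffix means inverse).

r f r' f

  after r: (1 6)(2 3 7 4)
  after f: (1 6 4 3 2 5 7)
  after r': (2 5 3 4)(6 7)
  after f: (1 4 3)(2 7 6)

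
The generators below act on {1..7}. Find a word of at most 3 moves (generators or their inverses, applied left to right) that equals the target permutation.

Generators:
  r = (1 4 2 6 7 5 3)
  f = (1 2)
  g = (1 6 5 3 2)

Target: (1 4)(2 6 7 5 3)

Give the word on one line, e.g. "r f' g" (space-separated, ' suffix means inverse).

r f'

  after r: (1 4 2 6 7 5 3)
  after f': (1 4)(2 6 7 5 3)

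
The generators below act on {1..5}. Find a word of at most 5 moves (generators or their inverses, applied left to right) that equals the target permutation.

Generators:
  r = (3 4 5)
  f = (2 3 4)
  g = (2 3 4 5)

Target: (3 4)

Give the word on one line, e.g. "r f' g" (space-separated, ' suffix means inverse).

g' r f f

  after g': (2 5 4 3)
  after r: (2 3)
  after f: (2 4)
  after f: (3 4)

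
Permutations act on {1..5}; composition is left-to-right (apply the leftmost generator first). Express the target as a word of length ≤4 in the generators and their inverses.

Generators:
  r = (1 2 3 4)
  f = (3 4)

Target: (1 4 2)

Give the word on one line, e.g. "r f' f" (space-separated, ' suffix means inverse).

f r'

  after f: (3 4)
  after r': (1 4 2)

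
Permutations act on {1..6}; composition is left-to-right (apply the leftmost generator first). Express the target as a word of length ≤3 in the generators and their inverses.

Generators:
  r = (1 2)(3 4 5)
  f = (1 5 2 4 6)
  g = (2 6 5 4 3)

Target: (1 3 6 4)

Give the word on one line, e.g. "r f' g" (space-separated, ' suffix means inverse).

f r f

  after f: (1 5 2 4 6)
  after r: (1 3 4 6 2 5)
  after f: (1 3 6 4)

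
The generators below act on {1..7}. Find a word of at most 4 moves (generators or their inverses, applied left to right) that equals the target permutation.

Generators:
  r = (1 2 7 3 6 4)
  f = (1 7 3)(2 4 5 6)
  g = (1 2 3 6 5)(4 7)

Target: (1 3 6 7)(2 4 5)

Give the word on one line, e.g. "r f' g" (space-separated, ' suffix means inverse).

  after g: (1 2 3 6 5)(4 7)
  after f': (1 6 4)(2 7)(3 5)
  after g': (1 3 6 7)(2 4 5)

g f' g'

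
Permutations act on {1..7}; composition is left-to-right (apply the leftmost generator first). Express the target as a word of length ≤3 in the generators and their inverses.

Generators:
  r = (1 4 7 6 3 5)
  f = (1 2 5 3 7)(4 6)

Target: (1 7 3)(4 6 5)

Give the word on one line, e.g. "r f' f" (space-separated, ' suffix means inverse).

  after r: (1 4 7 6 3 5)
  after r: (1 7 3)(4 6 5)

r r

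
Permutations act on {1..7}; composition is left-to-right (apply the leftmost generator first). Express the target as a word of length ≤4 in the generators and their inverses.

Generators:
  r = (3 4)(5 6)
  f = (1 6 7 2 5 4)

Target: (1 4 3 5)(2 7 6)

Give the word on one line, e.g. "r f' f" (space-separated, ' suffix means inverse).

  after r': (3 4)(5 6)
  after f': (1 4 3 5)(2 7 6)

r' f'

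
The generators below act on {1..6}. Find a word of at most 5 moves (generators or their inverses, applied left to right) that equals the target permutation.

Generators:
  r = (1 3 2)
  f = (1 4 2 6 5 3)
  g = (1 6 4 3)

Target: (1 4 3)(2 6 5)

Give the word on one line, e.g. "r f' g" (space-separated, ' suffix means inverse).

  after r: (1 3 2)
  after f: (2 4)(3 6 5)
  after r: (1 3 6 5 2 4)
  after g': (1 4 3)(2 6 5)

r f r g'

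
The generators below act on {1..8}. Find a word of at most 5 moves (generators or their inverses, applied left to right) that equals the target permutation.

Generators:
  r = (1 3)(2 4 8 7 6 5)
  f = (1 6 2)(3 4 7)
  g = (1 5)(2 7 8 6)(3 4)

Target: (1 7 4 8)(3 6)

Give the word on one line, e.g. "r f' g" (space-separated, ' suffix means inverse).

  after f': (1 2 6)(3 7 4)
  after g': (1 6 5)(2 8 7 3)
  after r: (1 5 3 4 8 6 2 7)
  after r: (1 2 6 4 7 3 8 5)
  after g: (1 7 4 8)(3 6)

f' g' r r g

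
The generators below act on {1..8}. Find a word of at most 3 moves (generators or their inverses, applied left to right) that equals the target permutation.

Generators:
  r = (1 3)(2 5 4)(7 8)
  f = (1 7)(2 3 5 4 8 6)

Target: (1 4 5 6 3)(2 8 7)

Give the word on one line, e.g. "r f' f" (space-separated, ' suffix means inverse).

r f f

  after r: (1 3)(2 5 4)(7 8)
  after f: (1 5 8)(2 4 3 7 6)
  after f: (1 4 5 6 3)(2 8 7)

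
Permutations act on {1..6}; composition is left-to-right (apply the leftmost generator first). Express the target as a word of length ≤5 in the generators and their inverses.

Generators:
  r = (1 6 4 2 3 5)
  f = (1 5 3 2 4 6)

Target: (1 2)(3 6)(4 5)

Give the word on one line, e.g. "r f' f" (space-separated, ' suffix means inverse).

f' f' f'

  after f': (1 6 4 2 3 5)
  after f': (1 4 3)(2 5 6)
  after f': (1 2)(3 6)(4 5)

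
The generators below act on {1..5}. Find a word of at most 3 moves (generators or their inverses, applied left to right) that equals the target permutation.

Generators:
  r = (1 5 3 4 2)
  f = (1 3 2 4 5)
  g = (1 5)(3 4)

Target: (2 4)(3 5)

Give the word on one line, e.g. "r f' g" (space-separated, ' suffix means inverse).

  after f': (1 5 4 2 3)
  after g': (2 4)(3 5)

f' g'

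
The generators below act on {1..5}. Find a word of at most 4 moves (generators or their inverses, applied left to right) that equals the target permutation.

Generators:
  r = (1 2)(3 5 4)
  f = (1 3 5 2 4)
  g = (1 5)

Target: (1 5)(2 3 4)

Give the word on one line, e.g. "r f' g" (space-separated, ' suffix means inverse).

f r

  after f: (1 3 5 2 4)
  after r: (1 5)(2 3 4)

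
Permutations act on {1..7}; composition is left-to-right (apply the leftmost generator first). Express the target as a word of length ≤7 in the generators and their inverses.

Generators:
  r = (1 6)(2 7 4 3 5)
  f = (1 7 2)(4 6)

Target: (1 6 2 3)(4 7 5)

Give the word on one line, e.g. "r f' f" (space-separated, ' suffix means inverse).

r r r f f

  after r: (1 6)(2 7 4 3 5)
  after r: (2 4 5 7 3)
  after r: (1 6)(2 3 7 5 4)
  after f: (1 4)(2 3)(5 6 7)
  after f: (1 6 2 3)(4 7 5)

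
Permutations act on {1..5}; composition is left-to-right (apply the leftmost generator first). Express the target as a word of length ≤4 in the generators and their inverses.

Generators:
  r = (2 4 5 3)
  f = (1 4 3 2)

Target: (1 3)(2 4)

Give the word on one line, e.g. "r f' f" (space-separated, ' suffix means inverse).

r f r' r'

  after r: (2 4 5 3)
  after f: (1 4 5 2 3)
  after r': (1 2 5 3)
  after r': (1 3)(2 4)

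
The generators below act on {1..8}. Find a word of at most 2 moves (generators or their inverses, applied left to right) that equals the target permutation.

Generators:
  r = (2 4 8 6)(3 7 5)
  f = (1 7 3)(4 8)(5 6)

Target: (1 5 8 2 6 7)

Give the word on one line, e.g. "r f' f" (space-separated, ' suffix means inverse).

f' r'

  after f': (1 3 7)(4 8)(5 6)
  after r': (1 5 8 2 6 7)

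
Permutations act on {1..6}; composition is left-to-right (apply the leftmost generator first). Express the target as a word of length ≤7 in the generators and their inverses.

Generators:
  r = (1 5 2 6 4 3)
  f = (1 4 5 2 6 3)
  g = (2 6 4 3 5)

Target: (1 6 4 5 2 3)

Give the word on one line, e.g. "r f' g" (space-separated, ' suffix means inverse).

  after r': (1 3 4 6 2 5)
  after g': (1 4 2 3 6 5)
  after f: (1 5 4 6 2)
  after g': (1 3 4 2)(5 6)
  after f': (1 6 4 5 2 3)

r' g' f g' f'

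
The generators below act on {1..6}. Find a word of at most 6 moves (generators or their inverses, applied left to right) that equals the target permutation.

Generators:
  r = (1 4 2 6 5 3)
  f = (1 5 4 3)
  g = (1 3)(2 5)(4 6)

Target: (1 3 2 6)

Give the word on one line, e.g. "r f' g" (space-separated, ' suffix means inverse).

  after f': (1 3 4 5)
  after g: (2 5 3 6 4)
  after f': (1 3 6 5 4 2)
  after r: (2 4 6 3 5)
  after g': (1 3 2 6)

f' g f' r g'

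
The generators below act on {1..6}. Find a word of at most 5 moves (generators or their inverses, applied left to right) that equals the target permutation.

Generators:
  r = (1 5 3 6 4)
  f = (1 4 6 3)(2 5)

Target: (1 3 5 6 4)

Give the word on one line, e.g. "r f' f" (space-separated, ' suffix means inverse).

  after r': (1 4 6 3 5)
  after f': (2 5 3)
  after f': (1 3 5 6 4)

r' f' f'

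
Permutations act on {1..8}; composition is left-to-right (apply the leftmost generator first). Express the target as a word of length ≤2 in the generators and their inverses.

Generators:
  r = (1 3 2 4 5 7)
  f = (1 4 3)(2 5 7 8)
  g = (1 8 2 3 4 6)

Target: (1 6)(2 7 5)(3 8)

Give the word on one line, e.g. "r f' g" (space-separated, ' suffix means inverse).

g' f'

  after g': (1 6 4 3 2 8)
  after f': (1 6)(2 7 5)(3 8)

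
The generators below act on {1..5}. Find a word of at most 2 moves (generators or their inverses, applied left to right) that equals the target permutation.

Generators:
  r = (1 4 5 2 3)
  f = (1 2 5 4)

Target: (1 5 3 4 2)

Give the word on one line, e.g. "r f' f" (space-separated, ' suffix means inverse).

r r

  after r: (1 4 5 2 3)
  after r: (1 5 3 4 2)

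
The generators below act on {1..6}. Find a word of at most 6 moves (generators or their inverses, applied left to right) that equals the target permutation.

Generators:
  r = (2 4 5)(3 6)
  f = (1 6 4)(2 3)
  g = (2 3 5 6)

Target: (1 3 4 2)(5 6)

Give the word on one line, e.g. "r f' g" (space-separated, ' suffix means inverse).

  after r: (2 4 5)(3 6)
  after f: (1 6 2)(3 4 5)
  after g': (1 5 2)(3 4)
  after g': (1 3 4 2)(5 6)

r f g' g'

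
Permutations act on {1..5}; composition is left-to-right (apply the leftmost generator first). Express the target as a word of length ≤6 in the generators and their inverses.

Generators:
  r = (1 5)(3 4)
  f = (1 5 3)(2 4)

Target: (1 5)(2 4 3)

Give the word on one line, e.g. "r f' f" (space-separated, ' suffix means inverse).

  after r': (1 5)(3 4)
  after f': (2 4 5 3)
  after f': (1 3 4)
  after f': (1 5)(2 4 3)

r' f' f' f'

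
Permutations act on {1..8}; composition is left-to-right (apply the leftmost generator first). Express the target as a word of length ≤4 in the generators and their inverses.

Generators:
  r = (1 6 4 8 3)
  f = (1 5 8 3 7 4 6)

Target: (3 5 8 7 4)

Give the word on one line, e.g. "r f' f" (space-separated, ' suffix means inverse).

r f

  after r: (1 6 4 8 3)
  after f: (3 5 8 7 4)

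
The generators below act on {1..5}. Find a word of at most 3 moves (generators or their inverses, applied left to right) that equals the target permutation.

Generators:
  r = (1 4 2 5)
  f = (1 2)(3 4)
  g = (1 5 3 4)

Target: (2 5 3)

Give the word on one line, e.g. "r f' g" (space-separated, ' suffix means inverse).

  after g: (1 5 3 4)
  after r: (2 5 3)

g r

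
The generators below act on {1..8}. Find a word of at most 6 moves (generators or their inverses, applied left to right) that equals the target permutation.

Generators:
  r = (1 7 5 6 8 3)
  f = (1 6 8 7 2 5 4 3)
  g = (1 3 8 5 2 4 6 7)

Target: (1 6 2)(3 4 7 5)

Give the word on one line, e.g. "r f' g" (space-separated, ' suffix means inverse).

g r f' r' r'

  after g: (1 3 8 5 2 4 6 7)
  after r: (2 4 8 6 5)
  after f': (1 3 4 6 2 5 7 8)
  after r': (1 8 3 4 5)(2 7 6)
  after r': (1 6 2)(3 4 7 5)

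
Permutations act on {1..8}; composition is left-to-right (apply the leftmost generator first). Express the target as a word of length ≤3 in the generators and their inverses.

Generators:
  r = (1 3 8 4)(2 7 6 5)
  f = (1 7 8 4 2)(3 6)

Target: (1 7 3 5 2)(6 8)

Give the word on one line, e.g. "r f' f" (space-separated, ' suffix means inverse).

f' r

  after f': (1 2 4 8 7)(3 6)
  after r: (1 7 3 5 2)(6 8)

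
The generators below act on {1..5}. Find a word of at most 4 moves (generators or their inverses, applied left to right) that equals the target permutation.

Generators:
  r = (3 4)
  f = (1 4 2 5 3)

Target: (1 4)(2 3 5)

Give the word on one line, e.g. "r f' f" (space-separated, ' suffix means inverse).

f' r'

  after f': (1 3 5 2 4)
  after r': (1 4)(2 3 5)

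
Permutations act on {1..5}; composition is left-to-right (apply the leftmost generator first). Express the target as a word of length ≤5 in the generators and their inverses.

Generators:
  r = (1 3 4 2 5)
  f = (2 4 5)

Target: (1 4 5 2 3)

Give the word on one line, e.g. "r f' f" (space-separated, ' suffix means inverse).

  after f: (2 4 5)
  after r': (1 5 4 2 3)
  after f': (1 4 5 2 3)

f r' f'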